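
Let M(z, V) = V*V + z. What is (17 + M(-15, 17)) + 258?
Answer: 549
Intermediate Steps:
M(z, V) = z + V² (M(z, V) = V² + z = z + V²)
(17 + M(-15, 17)) + 258 = (17 + (-15 + 17²)) + 258 = (17 + (-15 + 289)) + 258 = (17 + 274) + 258 = 291 + 258 = 549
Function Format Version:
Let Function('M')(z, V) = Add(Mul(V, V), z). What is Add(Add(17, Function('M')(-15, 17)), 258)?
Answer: 549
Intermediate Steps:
Function('M')(z, V) = Add(z, Pow(V, 2)) (Function('M')(z, V) = Add(Pow(V, 2), z) = Add(z, Pow(V, 2)))
Add(Add(17, Function('M')(-15, 17)), 258) = Add(Add(17, Add(-15, Pow(17, 2))), 258) = Add(Add(17, Add(-15, 289)), 258) = Add(Add(17, 274), 258) = Add(291, 258) = 549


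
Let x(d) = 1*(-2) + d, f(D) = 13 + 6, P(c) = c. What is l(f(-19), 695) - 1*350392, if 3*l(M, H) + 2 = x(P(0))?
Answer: -1051180/3 ≈ -3.5039e+5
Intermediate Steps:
f(D) = 19
x(d) = -2 + d
l(M, H) = -4/3 (l(M, H) = -⅔ + (-2 + 0)/3 = -⅔ + (⅓)*(-2) = -⅔ - ⅔ = -4/3)
l(f(-19), 695) - 1*350392 = -4/3 - 1*350392 = -4/3 - 350392 = -1051180/3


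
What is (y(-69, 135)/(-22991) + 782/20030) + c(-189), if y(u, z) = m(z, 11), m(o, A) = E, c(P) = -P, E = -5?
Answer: 43527209041/230254865 ≈ 189.04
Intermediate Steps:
m(o, A) = -5
y(u, z) = -5
(y(-69, 135)/(-22991) + 782/20030) + c(-189) = (-5/(-22991) + 782/20030) - 1*(-189) = (-5*(-1/22991) + 782*(1/20030)) + 189 = (5/22991 + 391/10015) + 189 = 9039556/230254865 + 189 = 43527209041/230254865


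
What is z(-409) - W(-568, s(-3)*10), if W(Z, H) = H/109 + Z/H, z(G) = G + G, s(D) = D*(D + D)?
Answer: -4004912/4905 ≈ -816.50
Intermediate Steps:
s(D) = 2*D² (s(D) = D*(2*D) = 2*D²)
z(G) = 2*G
W(Z, H) = H/109 + Z/H (W(Z, H) = H*(1/109) + Z/H = H/109 + Z/H)
z(-409) - W(-568, s(-3)*10) = 2*(-409) - (((2*(-3)²)*10)/109 - 568/((2*(-3)²)*10)) = -818 - (((2*9)*10)/109 - 568/((2*9)*10)) = -818 - ((18*10)/109 - 568/(18*10)) = -818 - ((1/109)*180 - 568/180) = -818 - (180/109 - 568*1/180) = -818 - (180/109 - 142/45) = -818 - 1*(-7378/4905) = -818 + 7378/4905 = -4004912/4905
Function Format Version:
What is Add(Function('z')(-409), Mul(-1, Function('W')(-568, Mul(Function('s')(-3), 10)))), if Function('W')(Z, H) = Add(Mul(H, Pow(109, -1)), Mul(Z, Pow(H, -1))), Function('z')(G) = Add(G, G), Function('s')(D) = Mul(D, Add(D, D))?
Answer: Rational(-4004912, 4905) ≈ -816.50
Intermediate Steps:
Function('s')(D) = Mul(2, Pow(D, 2)) (Function('s')(D) = Mul(D, Mul(2, D)) = Mul(2, Pow(D, 2)))
Function('z')(G) = Mul(2, G)
Function('W')(Z, H) = Add(Mul(Rational(1, 109), H), Mul(Z, Pow(H, -1))) (Function('W')(Z, H) = Add(Mul(H, Rational(1, 109)), Mul(Z, Pow(H, -1))) = Add(Mul(Rational(1, 109), H), Mul(Z, Pow(H, -1))))
Add(Function('z')(-409), Mul(-1, Function('W')(-568, Mul(Function('s')(-3), 10)))) = Add(Mul(2, -409), Mul(-1, Add(Mul(Rational(1, 109), Mul(Mul(2, Pow(-3, 2)), 10)), Mul(-568, Pow(Mul(Mul(2, Pow(-3, 2)), 10), -1))))) = Add(-818, Mul(-1, Add(Mul(Rational(1, 109), Mul(Mul(2, 9), 10)), Mul(-568, Pow(Mul(Mul(2, 9), 10), -1))))) = Add(-818, Mul(-1, Add(Mul(Rational(1, 109), Mul(18, 10)), Mul(-568, Pow(Mul(18, 10), -1))))) = Add(-818, Mul(-1, Add(Mul(Rational(1, 109), 180), Mul(-568, Pow(180, -1))))) = Add(-818, Mul(-1, Add(Rational(180, 109), Mul(-568, Rational(1, 180))))) = Add(-818, Mul(-1, Add(Rational(180, 109), Rational(-142, 45)))) = Add(-818, Mul(-1, Rational(-7378, 4905))) = Add(-818, Rational(7378, 4905)) = Rational(-4004912, 4905)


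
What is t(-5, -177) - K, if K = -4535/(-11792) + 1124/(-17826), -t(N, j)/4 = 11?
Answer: -4658285575/105102096 ≈ -44.322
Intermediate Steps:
t(N, j) = -44 (t(N, j) = -4*11 = -44)
K = 33793351/105102096 (K = -4535*(-1/11792) + 1124*(-1/17826) = 4535/11792 - 562/8913 = 33793351/105102096 ≈ 0.32153)
t(-5, -177) - K = -44 - 1*33793351/105102096 = -44 - 33793351/105102096 = -4658285575/105102096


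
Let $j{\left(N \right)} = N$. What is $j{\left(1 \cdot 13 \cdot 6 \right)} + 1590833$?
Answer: $1590911$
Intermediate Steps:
$j{\left(1 \cdot 13 \cdot 6 \right)} + 1590833 = 1 \cdot 13 \cdot 6 + 1590833 = 13 \cdot 6 + 1590833 = 78 + 1590833 = 1590911$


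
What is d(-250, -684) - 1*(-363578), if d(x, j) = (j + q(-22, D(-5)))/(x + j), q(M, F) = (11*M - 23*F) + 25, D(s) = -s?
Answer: 169791434/467 ≈ 3.6358e+5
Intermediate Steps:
q(M, F) = 25 - 23*F + 11*M (q(M, F) = (-23*F + 11*M) + 25 = 25 - 23*F + 11*M)
d(x, j) = (-332 + j)/(j + x) (d(x, j) = (j + (25 - (-23)*(-5) + 11*(-22)))/(x + j) = (j + (25 - 23*5 - 242))/(j + x) = (j + (25 - 115 - 242))/(j + x) = (j - 332)/(j + x) = (-332 + j)/(j + x))
d(-250, -684) - 1*(-363578) = (-332 - 684)/(-684 - 250) - 1*(-363578) = -1016/(-934) + 363578 = -1/934*(-1016) + 363578 = 508/467 + 363578 = 169791434/467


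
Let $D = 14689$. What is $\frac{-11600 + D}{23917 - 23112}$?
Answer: $\frac{3089}{805} \approx 3.8373$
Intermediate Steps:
$\frac{-11600 + D}{23917 - 23112} = \frac{-11600 + 14689}{23917 - 23112} = \frac{3089}{805}$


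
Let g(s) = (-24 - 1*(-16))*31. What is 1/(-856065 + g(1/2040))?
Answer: -1/856313 ≈ -1.1678e-6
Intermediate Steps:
g(s) = -248 (g(s) = (-24 + 16)*31 = -8*31 = -248)
1/(-856065 + g(1/2040)) = 1/(-856065 - 248) = 1/(-856313) = -1/856313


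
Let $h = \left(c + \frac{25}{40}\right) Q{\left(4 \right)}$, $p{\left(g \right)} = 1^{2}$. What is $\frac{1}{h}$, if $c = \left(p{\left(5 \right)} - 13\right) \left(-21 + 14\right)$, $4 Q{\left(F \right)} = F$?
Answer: $\frac{8}{677} \approx 0.011817$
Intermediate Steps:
$p{\left(g \right)} = 1$
$Q{\left(F \right)} = \frac{F}{4}$
$c = 84$ ($c = \left(1 - 13\right) \left(-21 + 14\right) = \left(-12\right) \left(-7\right) = 84$)
$h = \frac{677}{8}$ ($h = \left(84 + \frac{25}{40}\right) \frac{1}{4} \cdot 4 = \left(84 + 25 \cdot \frac{1}{40}\right) 1 = \left(84 + \frac{5}{8}\right) 1 = \frac{677}{8} \cdot 1 = \frac{677}{8} \approx 84.625$)
$\frac{1}{h} = \frac{1}{\frac{677}{8}} = \frac{8}{677}$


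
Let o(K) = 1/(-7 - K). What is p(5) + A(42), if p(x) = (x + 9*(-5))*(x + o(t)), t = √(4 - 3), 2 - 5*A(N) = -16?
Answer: -957/5 ≈ -191.40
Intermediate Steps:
A(N) = 18/5 (A(N) = ⅖ - ⅕*(-16) = ⅖ + 16/5 = 18/5)
t = 1 (t = √1 = 1)
p(x) = (-45 + x)*(-⅛ + x) (p(x) = (x + 9*(-5))*(x - 1/(7 + 1)) = (x - 45)*(x - 1/8) = (-45 + x)*(x - 1*⅛) = (-45 + x)*(x - ⅛) = (-45 + x)*(-⅛ + x))
p(5) + A(42) = (45/8 + 5² - 361/8*5) + 18/5 = (45/8 + 25 - 1805/8) + 18/5 = -195 + 18/5 = -957/5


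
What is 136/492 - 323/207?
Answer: -10897/8487 ≈ -1.2840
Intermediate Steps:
136/492 - 323/207 = 136*(1/492) - 323*1/207 = 34/123 - 323/207 = -10897/8487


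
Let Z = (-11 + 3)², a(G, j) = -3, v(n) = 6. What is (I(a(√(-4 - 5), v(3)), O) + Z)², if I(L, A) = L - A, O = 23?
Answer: 1444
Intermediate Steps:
Z = 64 (Z = (-8)² = 64)
(I(a(√(-4 - 5), v(3)), O) + Z)² = ((-3 - 1*23) + 64)² = ((-3 - 23) + 64)² = (-26 + 64)² = 38² = 1444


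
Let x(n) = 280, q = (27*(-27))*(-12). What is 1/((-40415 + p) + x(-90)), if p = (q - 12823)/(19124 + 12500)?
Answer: -31624/1269233315 ≈ -2.4916e-5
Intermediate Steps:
q = 8748 (q = -729*(-12) = 8748)
p = -4075/31624 (p = (8748 - 12823)/(19124 + 12500) = -4075/31624 ≈ -0.12886)
1/((-40415 + p) + x(-90)) = 1/((-40415 - 4075/31624) + 280) = 1/(-1278088035/31624 + 280) = 1/(-1269233315/31624) = -31624/1269233315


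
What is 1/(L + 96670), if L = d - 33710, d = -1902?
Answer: 1/61058 ≈ 1.6378e-5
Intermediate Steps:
L = -35612 (L = -1902 - 33710 = -35612)
1/(L + 96670) = 1/(-35612 + 96670) = 1/61058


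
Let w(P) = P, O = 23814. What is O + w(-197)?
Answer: 23617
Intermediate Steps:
O + w(-197) = 23814 - 197 = 23617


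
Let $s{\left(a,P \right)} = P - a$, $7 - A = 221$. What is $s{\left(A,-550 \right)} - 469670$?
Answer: $-470006$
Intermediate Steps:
$A = -214$ ($A = 7 - 221 = -214$)
$s{\left(A,-550 \right)} - 469670 = \left(-550 - -214\right) - 469670 = \left(-550 + 214\right) - 469670 = -336 - 469670 = -470006$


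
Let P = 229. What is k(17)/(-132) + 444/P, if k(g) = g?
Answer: 54715/30228 ≈ 1.8101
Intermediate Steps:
k(17)/(-132) + 444/P = 17/(-132) + 444/229 = 17*(-1/132) + 444*(1/229) = -17/132 + 444/229 = 54715/30228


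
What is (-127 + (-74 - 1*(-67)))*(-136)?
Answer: 18224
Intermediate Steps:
(-127 + (-74 - 1*(-67)))*(-136) = (-127 + (-74 + 67))*(-136) = (-127 - 7)*(-136) = -134*(-136) = 18224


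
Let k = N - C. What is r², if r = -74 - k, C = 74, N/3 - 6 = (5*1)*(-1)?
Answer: 9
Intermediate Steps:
N = 3 (N = 18 + 3*((5*1)*(-1)) = 18 + 3*(5*(-1)) = 18 + 3*(-5) = 18 - 15 = 3)
k = -71 (k = 3 - 1*74 = 3 - 74 = -71)
r = -3 (r = -74 - 1*(-71) = -74 + 71 = -3)
r² = (-3)² = 9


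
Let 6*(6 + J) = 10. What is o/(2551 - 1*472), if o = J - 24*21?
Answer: -1525/6237 ≈ -0.24451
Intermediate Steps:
J = -13/3 (J = -6 + (⅙)*10 = -6 + 5/3 = -13/3 ≈ -4.3333)
o = -1525/3 (o = -13/3 - 24*21 = -13/3 - 504 = -1525/3 ≈ -508.33)
o/(2551 - 1*472) = -1525/(3*(2551 - 1*472)) = -1525/(3*(2551 - 472)) = -1525/3/2079 = -1525/3*1/2079 = -1525/6237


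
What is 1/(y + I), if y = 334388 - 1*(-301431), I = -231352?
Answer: 1/404467 ≈ 2.4724e-6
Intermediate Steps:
y = 635819 (y = 334388 + 301431 = 635819)
1/(y + I) = 1/(635819 - 231352) = 1/404467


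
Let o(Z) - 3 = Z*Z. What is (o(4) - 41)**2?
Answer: 484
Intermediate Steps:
o(Z) = 3 + Z**2 (o(Z) = 3 + Z*Z = 3 + Z**2)
(o(4) - 41)**2 = ((3 + 4**2) - 41)**2 = ((3 + 16) - 41)**2 = (19 - 41)**2 = (-22)**2 = 484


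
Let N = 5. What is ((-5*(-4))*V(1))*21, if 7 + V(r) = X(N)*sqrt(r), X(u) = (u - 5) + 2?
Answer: -2100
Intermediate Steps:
X(u) = -3 + u (X(u) = (-5 + u) + 2 = -3 + u)
V(r) = -7 + 2*sqrt(r) (V(r) = -7 + (-3 + 5)*sqrt(r) = -7 + 2*sqrt(r))
((-5*(-4))*V(1))*21 = ((-5*(-4))*(-7 + 2*sqrt(1)))*21 = (20*(-7 + 2*1))*21 = (20*(-7 + 2))*21 = (20*(-5))*21 = -100*21 = -2100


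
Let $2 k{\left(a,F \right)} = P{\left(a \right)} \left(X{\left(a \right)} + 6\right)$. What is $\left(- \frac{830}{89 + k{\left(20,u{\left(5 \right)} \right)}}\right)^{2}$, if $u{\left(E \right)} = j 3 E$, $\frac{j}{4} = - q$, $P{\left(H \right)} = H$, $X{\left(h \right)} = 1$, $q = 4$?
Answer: $\frac{688900}{25281} \approx 27.25$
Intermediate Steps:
$j = -16$ ($j = 4 \left(\left(-1\right) 4\right) = 4 \left(-4\right) = -16$)
$u{\left(E \right)} = - 48 E$ ($u{\left(E \right)} = \left(-16\right) 3 E = - 48 E$)
$k{\left(a,F \right)} = \frac{7 a}{2}$ ($k{\left(a,F \right)} = \frac{a \left(1 + 6\right)}{2} = \frac{a 7}{2} = \frac{7 a}{2}$)
$\left(- \frac{830}{89 + k{\left(20,u{\left(5 \right)} \right)}}\right)^{2} = \left(- \frac{830}{89 + \frac{7}{2} \cdot 20}\right)^{2} = \left(- \frac{830}{89 + 70}\right)^{2} = \left(- \frac{830}{159}\right)^{2} = \frac{688900}{25281}$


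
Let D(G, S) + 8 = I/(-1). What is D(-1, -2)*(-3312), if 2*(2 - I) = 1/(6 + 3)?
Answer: 32936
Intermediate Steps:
I = 35/18 (I = 2 - 1/(2*(6 + 3)) = 2 - 1/2/9 = 2 - 1/2*1/9 = 2 - 1/18 = 35/18 ≈ 1.9444)
D(G, S) = -179/18 (D(G, S) = -8 + (35/18)/(-1) = -8 + (35/18)*(-1) = -8 - 35/18 = -179/18)
D(-1, -2)*(-3312) = -179/18*(-3312) = 32936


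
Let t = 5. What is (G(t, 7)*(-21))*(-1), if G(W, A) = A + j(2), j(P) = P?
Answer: 189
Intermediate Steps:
G(W, A) = 2 + A (G(W, A) = A + 2 = 2 + A)
(G(t, 7)*(-21))*(-1) = ((2 + 7)*(-21))*(-1) = (9*(-21))*(-1) = -189*(-1) = 189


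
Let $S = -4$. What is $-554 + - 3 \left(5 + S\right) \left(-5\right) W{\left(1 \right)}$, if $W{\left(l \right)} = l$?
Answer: $-539$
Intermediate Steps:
$-554 + - 3 \left(5 + S\right) \left(-5\right) W{\left(1 \right)} = -554 + - 3 \left(5 - 4\right) \left(-5\right) 1 = -554 + \left(-3\right) 1 \left(-5\right) 1 = -554 + \left(-3\right) \left(-5\right) 1 = -554 + 15 \cdot 1 = -554 + 15 = -539$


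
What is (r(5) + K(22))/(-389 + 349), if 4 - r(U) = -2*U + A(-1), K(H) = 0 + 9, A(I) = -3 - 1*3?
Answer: -29/40 ≈ -0.72500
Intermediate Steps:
A(I) = -6 (A(I) = -3 - 3 = -6)
K(H) = 9
r(U) = 10 + 2*U (r(U) = 4 - (-2*U - 6) = 4 - (-6 - 2*U) = 4 + (6 + 2*U) = 10 + 2*U)
(r(5) + K(22))/(-389 + 349) = ((10 + 2*5) + 9)/(-389 + 349) = ((10 + 10) + 9)/(-40) = (20 + 9)*(-1/40) = 29*(-1/40) = -29/40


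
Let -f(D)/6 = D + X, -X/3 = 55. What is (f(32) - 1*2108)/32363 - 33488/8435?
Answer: -156403142/38997415 ≈ -4.0106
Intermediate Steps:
X = -165 (X = -3*55 = -165)
f(D) = 990 - 6*D (f(D) = -6*(D - 165) = -6*(-165 + D) = 990 - 6*D)
(f(32) - 1*2108)/32363 - 33488/8435 = ((990 - 6*32) - 1*2108)/32363 - 33488/8435 = ((990 - 192) - 2108)*(1/32363) - 33488*1/8435 = (798 - 2108)*(1/32363) - 4784/1205 = -1310*1/32363 - 4784/1205 = -1310/32363 - 4784/1205 = -156403142/38997415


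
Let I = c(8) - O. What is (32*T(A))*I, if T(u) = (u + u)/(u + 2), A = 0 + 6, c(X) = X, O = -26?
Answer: 1632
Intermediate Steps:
A = 6
I = 34 (I = 8 - 1*(-26) = 8 + 26 = 34)
T(u) = 2*u/(2 + u) (T(u) = (2*u)/(2 + u) = 2*u/(2 + u))
(32*T(A))*I = (32*(2*6/(2 + 6)))*34 = (32*(2*6/8))*34 = (32*(2*6*(1/8)))*34 = (32*(3/2))*34 = 48*34 = 1632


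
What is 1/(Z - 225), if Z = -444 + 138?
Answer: -1/531 ≈ -0.0018832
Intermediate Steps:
Z = -306
1/(Z - 225) = 1/(-306 - 225) = 1/(-531) = -1/531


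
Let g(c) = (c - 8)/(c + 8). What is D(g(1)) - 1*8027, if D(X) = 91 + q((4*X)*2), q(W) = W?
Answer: -71480/9 ≈ -7942.2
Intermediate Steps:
g(c) = (-8 + c)/(8 + c)
D(X) = 91 + 8*X (D(X) = 91 + (4*X)*2 = 91 + 8*X)
D(g(1)) - 1*8027 = (91 + 8*((-8 + 1)/(8 + 1))) - 1*8027 = (91 + 8*(-7/9)) - 8027 = (91 - 56/9) - 8027 = 763/9 - 8027 = -71480/9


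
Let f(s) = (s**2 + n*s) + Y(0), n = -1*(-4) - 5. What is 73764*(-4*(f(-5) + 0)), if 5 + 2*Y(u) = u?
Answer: -8114040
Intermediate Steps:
Y(u) = -5/2 + u/2
n = -1 (n = 4 - 5 = -1)
f(s) = -5/2 + s**2 - s (f(s) = (s**2 - s) + (-5/2 + (1/2)*0) = (s**2 - s) + (-5/2 + 0) = (s**2 - s) - 5/2 = -5/2 + s**2 - s)
73764*(-4*(f(-5) + 0)) = 73764*(-4*((-5/2 + (-5)**2 - 1*(-5)) + 0)) = 73764*(-4*((-5/2 + 25 + 5) + 0)) = 73764*(-4*(55/2 + 0)) = 73764*(-4*55/2) = 73764*(-110) = -8114040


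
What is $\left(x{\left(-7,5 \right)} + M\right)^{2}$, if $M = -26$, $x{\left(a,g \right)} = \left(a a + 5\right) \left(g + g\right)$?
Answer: $264196$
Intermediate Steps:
$x{\left(a,g \right)} = 2 g \left(5 + a^{2}\right)$ ($x{\left(a,g \right)} = \left(a^{2} + 5\right) 2 g = \left(5 + a^{2}\right) 2 g = 2 g \left(5 + a^{2}\right)$)
$\left(x{\left(-7,5 \right)} + M\right)^{2} = \left(2 \cdot 5 \left(5 + \left(-7\right)^{2}\right) - 26\right)^{2} = \left(2 \cdot 5 \left(5 + 49\right) - 26\right)^{2} = \left(2 \cdot 5 \cdot 54 - 26\right)^{2} = \left(540 - 26\right)^{2} = 514^{2} = 264196$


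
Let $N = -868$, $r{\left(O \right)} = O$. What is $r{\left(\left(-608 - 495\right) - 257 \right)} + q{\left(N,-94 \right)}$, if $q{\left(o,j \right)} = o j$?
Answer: $80232$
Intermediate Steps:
$q{\left(o,j \right)} = j o$
$r{\left(\left(-608 - 495\right) - 257 \right)} + q{\left(N,-94 \right)} = \left(\left(-608 - 495\right) - 257\right) - -81592 = \left(-1103 - 257\right) + 81592 = -1360 + 81592 = 80232$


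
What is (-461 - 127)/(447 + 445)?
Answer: -147/223 ≈ -0.65919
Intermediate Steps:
(-461 - 127)/(447 + 445) = -588/892 = -588*1/892 = -147/223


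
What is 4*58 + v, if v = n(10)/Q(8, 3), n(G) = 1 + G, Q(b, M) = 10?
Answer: 2331/10 ≈ 233.10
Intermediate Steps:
v = 11/10 (v = (1 + 10)/10 = 11*(1/10) = 11/10 ≈ 1.1000)
4*58 + v = 4*58 + 11/10 = 232 + 11/10 = 2331/10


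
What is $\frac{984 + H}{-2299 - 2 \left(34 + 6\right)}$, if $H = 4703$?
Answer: $- \frac{5687}{2379} \approx -2.3905$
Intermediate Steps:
$\frac{984 + H}{-2299 - 2 \left(34 + 6\right)} = \frac{984 + 4703}{-2299 - 2 \left(34 + 6\right)} = \frac{5687}{-2299 - 80} = \frac{5687}{-2379} = 5687 \left(- \frac{1}{2379}\right) = - \frac{5687}{2379}$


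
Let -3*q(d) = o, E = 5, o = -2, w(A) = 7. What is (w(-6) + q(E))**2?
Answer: 529/9 ≈ 58.778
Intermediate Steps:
q(d) = 2/3 (q(d) = -1/3*(-2) = 2/3)
(w(-6) + q(E))**2 = (7 + 2/3)**2 = (23/3)**2 = 529/9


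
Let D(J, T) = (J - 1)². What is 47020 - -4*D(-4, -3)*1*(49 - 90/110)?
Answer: 570220/11 ≈ 51838.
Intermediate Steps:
D(J, T) = (-1 + J)²
47020 - -4*D(-4, -3)*1*(49 - 90/110) = 47020 - -4*(-1 - 4)²*1*(49 - 90/110) = 47020 - -4*(-5)²*1*(49 - 90*1/110) = 47020 - -4*25*1*(49 - 9/11) = 47020 - (-100*1)*530/11 = 47020 - (-100)*530/11 = 47020 - 1*(-53000/11) = 47020 + 53000/11 = 570220/11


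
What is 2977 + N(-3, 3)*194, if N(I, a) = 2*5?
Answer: 4917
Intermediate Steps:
N(I, a) = 10
2977 + N(-3, 3)*194 = 2977 + 10*194 = 2977 + 1940 = 4917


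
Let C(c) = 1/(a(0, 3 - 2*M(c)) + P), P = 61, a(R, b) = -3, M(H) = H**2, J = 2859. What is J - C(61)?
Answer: 165821/58 ≈ 2859.0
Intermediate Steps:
C(c) = 1/58 (C(c) = 1/(-3 + 61) = 1/58)
J - C(61) = 2859 - 1*1/58 = 2859 - 1/58 = 165821/58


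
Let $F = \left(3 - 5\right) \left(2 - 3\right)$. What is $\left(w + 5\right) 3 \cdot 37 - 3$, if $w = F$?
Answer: $774$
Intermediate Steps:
$F = 2$ ($F = \left(-2\right) \left(-1\right) = 2$)
$w = 2$
$\left(w + 5\right) 3 \cdot 37 - 3 = \left(2 + 5\right) 3 \cdot 37 - 3 = 7 \cdot 3 \cdot 37 - 3 = 21 \cdot 37 - 3 = 777 - 3 = 774$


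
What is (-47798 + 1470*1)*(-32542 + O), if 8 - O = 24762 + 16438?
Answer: 3415948752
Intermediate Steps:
O = -41192 (O = 8 - (24762 + 16438) = 8 - 1*41200 = 8 - 41200 = -41192)
(-47798 + 1470*1)*(-32542 + O) = (-47798 + 1470*1)*(-32542 - 41192) = (-47798 + 1470)*(-73734) = -46328*(-73734) = 3415948752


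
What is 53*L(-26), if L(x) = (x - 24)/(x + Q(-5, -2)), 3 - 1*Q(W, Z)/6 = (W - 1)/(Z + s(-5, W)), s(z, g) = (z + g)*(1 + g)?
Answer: 25175/67 ≈ 375.75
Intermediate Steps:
s(z, g) = (1 + g)*(g + z) (s(z, g) = (g + z)*(1 + g) = (1 + g)*(g + z))
Q(W, Z) = 18 - 6*(-1 + W)/(-5 + Z + W**2 - 4*W) (Q(W, Z) = 18 - 6*(W - 1)/(Z + (W - 5 + W**2 + W*(-5))) = 18 - 6*(-1 + W)/(Z + (W - 5 + W**2 - 5*W)) = 18 - 6*(-1 + W)/(Z + (-5 + W**2 - 4*W)) = 18 - 6*(-1 + W)/(-5 + Z + W**2 - 4*W))
L(x) = (-24 + x)/(360/19 + x) (L(x) = (x - 24)/(x + 6*(-14 - 13*(-5) + 3*(-2) + 3*(-5)**2)/(-5 - 2 + (-5)**2 - 4*(-5))) = (-24 + x)/(x + 6*(-14 + 65 - 6 + 3*25)/(-5 - 2 + 25 + 20)) = (-24 + x)/(x + 6*(-14 + 65 - 6 + 75)/38) = (-24 + x)/(x + 6*(1/38)*120) = (-24 + x)/(x + 360/19) = (-24 + x)/(360/19 + x))
53*L(-26) = 53*(19*(-24 - 26)/(360 + 19*(-26))) = 53*(19*(-50)/(360 - 494)) = 53*(19*(-50)/(-134)) = 53*(19*(-1/134)*(-50)) = 53*(475/67) = 25175/67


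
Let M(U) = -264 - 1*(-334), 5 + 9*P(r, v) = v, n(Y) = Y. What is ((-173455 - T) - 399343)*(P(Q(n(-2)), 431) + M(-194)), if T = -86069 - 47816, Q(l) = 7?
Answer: -154497376/3 ≈ -5.1499e+7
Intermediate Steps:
P(r, v) = -5/9 + v/9
T = -133885
M(U) = 70 (M(U) = -264 + 334 = 70)
((-173455 - T) - 399343)*(P(Q(n(-2)), 431) + M(-194)) = ((-173455 - 1*(-133885)) - 399343)*((-5/9 + (1/9)*431) + 70) = ((-173455 + 133885) - 399343)*((-5/9 + 431/9) + 70) = (-39570 - 399343)*(142/3 + 70) = -438913*352/3 = -154497376/3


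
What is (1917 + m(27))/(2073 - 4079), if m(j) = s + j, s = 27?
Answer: -1971/2006 ≈ -0.98255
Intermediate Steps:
m(j) = 27 + j
(1917 + m(27))/(2073 - 4079) = (1917 + (27 + 27))/(2073 - 4079) = (1917 + 54)/(-2006) = 1971*(-1/2006) = -1971/2006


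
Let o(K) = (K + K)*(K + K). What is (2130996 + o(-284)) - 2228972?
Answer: 224648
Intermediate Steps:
o(K) = 4*K² (o(K) = (2*K)*(2*K) = 4*K²)
(2130996 + o(-284)) - 2228972 = (2130996 + 4*(-284)²) - 2228972 = (2130996 + 4*80656) - 2228972 = (2130996 + 322624) - 2228972 = 2453620 - 2228972 = 224648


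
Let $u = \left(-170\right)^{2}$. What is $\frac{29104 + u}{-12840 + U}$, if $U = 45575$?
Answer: $\frac{58004}{32735} \approx 1.7719$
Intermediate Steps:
$u = 28900$
$\frac{29104 + u}{-12840 + U} = \frac{29104 + 28900}{-12840 + 45575} = \frac{58004}{32735}$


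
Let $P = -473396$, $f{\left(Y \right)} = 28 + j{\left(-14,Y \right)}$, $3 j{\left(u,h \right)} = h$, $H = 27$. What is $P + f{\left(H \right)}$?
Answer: $-473359$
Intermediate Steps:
$j{\left(u,h \right)} = \frac{h}{3}$
$f{\left(Y \right)} = 28 + \frac{Y}{3}$
$P + f{\left(H \right)} = -473396 + \left(28 + \frac{1}{3} \cdot 27\right) = -473396 + \left(28 + 9\right) = -473396 + 37 = -473359$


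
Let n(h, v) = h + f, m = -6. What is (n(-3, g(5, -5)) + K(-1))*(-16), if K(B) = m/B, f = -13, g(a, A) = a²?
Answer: 160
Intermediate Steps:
n(h, v) = -13 + h (n(h, v) = h - 13 = -13 + h)
K(B) = -6/B
(n(-3, g(5, -5)) + K(-1))*(-16) = ((-13 - 3) - 6/(-1))*(-16) = (-16 - 6*(-1))*(-16) = (-16 + 6)*(-16) = -10*(-16) = 160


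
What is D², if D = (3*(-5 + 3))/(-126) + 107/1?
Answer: 5053504/441 ≈ 11459.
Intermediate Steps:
D = 2248/21 (D = (3*(-2))*(-1/126) + 107*1 = -6*(-1/126) + 107 = 1/21 + 107 = 2248/21 ≈ 107.05)
D² = (2248/21)² = 5053504/441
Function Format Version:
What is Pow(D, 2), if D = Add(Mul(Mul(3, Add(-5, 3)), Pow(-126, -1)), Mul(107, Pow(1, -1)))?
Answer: Rational(5053504, 441) ≈ 11459.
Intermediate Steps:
D = Rational(2248, 21) (D = Add(Mul(Mul(3, -2), Rational(-1, 126)), Mul(107, 1)) = Add(Mul(-6, Rational(-1, 126)), 107) = Add(Rational(1, 21), 107) = Rational(2248, 21) ≈ 107.05)
Pow(D, 2) = Pow(Rational(2248, 21), 2) = Rational(5053504, 441)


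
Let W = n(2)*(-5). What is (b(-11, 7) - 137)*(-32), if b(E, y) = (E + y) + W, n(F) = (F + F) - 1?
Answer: 4992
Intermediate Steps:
n(F) = -1 + 2*F (n(F) = 2*F - 1 = -1 + 2*F)
W = -15 (W = (-1 + 2*2)*(-5) = (-1 + 4)*(-5) = 3*(-5) = -15)
b(E, y) = -15 + E + y (b(E, y) = (E + y) - 15 = -15 + E + y)
(b(-11, 7) - 137)*(-32) = ((-15 - 11 + 7) - 137)*(-32) = (-19 - 137)*(-32) = -156*(-32) = 4992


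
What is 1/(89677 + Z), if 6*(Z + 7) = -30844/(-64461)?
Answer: 193383/17340669032 ≈ 1.1152e-5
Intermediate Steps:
Z = -1338259/193383 (Z = -7 + (-30844/(-64461))/6 = -7 + (-30844*(-1/64461))/6 = -7 + (⅙)*(30844/64461) = -7 + 15422/193383 = -1338259/193383 ≈ -6.9202)
1/(89677 + Z) = 1/(89677 - 1338259/193383) = 1/(17340669032/193383) = 193383/17340669032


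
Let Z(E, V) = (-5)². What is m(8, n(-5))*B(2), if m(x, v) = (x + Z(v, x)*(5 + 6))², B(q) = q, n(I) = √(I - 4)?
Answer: 160178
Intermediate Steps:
n(I) = √(-4 + I)
Z(E, V) = 25
m(x, v) = (275 + x)² (m(x, v) = (x + 25*(5 + 6))² = (x + 25*11)² = (x + 275)² = (275 + x)²)
m(8, n(-5))*B(2) = (275 + 8)²*2 = 283²*2 = 80089*2 = 160178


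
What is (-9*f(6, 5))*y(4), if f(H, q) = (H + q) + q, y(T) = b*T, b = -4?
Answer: 2304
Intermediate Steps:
y(T) = -4*T
f(H, q) = H + 2*q
(-9*f(6, 5))*y(4) = (-9*(6 + 2*5))*(-4*4) = -9*(6 + 10)*(-16) = -9*16*(-16) = -144*(-16) = 2304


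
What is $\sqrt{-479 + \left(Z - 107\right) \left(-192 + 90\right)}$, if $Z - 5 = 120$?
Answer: $i \sqrt{2315} \approx 48.114 i$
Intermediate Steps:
$Z = 125$ ($Z = 5 + 120 = 125$)
$\sqrt{-479 + \left(Z - 107\right) \left(-192 + 90\right)} = \sqrt{-479 + \left(125 - 107\right) \left(-192 + 90\right)} = \sqrt{-479 + 18 \left(-102\right)} = \sqrt{-479 - 1836} = \sqrt{-2315} = i \sqrt{2315}$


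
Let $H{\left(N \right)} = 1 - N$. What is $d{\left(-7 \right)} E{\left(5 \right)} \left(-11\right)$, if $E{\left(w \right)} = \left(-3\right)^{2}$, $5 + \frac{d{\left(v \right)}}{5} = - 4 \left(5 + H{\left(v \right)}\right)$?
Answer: $28215$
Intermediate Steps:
$d{\left(v \right)} = -145 + 20 v$ ($d{\left(v \right)} = -25 + 5 \left(- 4 \left(5 - \left(-1 + v\right)\right)\right) = -25 + 5 \left(- 4 \left(6 - v\right)\right) = -25 + 5 \left(-24 + 4 v\right) = -25 + \left(-120 + 20 v\right) = -145 + 20 v$)
$E{\left(w \right)} = 9$
$d{\left(-7 \right)} E{\left(5 \right)} \left(-11\right) = \left(-145 + 20 \left(-7\right)\right) 9 \left(-11\right) = \left(-145 - 140\right) 9 \left(-11\right) = \left(-285\right) 9 \left(-11\right) = \left(-2565\right) \left(-11\right) = 28215$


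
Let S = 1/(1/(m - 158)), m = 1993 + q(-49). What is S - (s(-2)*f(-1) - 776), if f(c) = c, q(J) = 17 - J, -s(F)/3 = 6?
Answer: 2659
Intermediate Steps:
s(F) = -18 (s(F) = -3*6 = -18)
m = 2059 (m = 1993 + (17 - 1*(-49)) = 1993 + (17 + 49) = 1993 + 66 = 2059)
S = 1901 (S = 1/(1/(2059 - 158)) = 1/(1/1901) = 1901)
S - (s(-2)*f(-1) - 776) = 1901 - (-18*(-1) - 776) = 1901 - (18 - 776) = 1901 - 1*(-758) = 1901 + 758 = 2659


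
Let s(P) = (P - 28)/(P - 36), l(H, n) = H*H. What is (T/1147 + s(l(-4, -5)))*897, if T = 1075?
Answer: 7907952/5735 ≈ 1378.9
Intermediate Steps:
l(H, n) = H**2
s(P) = (-28 + P)/(-36 + P)
(T/1147 + s(l(-4, -5)))*897 = (1075/1147 + (-28 + (-4)**2)/(-36 + (-4)**2))*897 = (1075*(1/1147) + (-28 + 16)/(-36 + 16))*897 = (1075/1147 - 12/(-20))*897 = (1075/1147 - 1/20*(-12))*897 = (1075/1147 + 3/5)*897 = (8816/5735)*897 = 7907952/5735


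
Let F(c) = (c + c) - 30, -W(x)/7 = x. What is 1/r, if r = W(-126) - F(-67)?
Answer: 1/1046 ≈ 0.00095602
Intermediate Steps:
W(x) = -7*x
F(c) = -30 + 2*c (F(c) = 2*c - 30 = -30 + 2*c)
r = 1046 (r = -7*(-126) - (-30 + 2*(-67)) = 882 - (-30 - 134) = 882 - 1*(-164) = 882 + 164 = 1046)
1/r = 1/1046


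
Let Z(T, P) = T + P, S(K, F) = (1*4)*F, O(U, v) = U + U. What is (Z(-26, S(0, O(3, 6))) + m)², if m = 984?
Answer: 964324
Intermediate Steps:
O(U, v) = 2*U
S(K, F) = 4*F
Z(T, P) = P + T
(Z(-26, S(0, O(3, 6))) + m)² = ((4*(2*3) - 26) + 984)² = ((4*6 - 26) + 984)² = ((24 - 26) + 984)² = (-2 + 984)² = 982² = 964324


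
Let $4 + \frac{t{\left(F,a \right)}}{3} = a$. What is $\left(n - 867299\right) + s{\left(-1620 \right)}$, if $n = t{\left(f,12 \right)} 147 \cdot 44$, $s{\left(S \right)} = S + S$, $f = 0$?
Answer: $-715307$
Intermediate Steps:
$t{\left(F,a \right)} = -12 + 3 a$
$s{\left(S \right)} = 2 S$
$n = 155232$ ($n = \left(-12 + 3 \cdot 12\right) 147 \cdot 44 = \left(-12 + 36\right) 147 \cdot 44 = 24 \cdot 147 \cdot 44 = 3528 \cdot 44 = 155232$)
$\left(n - 867299\right) + s{\left(-1620 \right)} = \left(155232 - 867299\right) + 2 \left(-1620\right) = -712067 - 3240 = -715307$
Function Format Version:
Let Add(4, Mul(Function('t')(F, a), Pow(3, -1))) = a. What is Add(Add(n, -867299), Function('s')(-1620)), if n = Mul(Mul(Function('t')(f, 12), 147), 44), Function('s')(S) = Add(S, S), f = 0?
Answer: -715307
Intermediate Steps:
Function('t')(F, a) = Add(-12, Mul(3, a))
Function('s')(S) = Mul(2, S)
n = 155232 (n = Mul(Mul(Add(-12, Mul(3, 12)), 147), 44) = Mul(Mul(Add(-12, 36), 147), 44) = Mul(Mul(24, 147), 44) = Mul(3528, 44) = 155232)
Add(Add(n, -867299), Function('s')(-1620)) = Add(Add(155232, -867299), Mul(2, -1620)) = Add(-712067, -3240) = -715307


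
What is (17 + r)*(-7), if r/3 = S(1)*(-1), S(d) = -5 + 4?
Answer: -140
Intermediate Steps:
S(d) = -1
r = 3 (r = 3*(-1*(-1)) = 3*1 = 3)
(17 + r)*(-7) = (17 + 3)*(-7) = 20*(-7) = -140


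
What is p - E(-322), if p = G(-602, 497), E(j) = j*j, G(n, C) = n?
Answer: -104286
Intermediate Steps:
E(j) = j**2
p = -602
p - E(-322) = -602 - 1*(-322)**2 = -602 - 1*103684 = -602 - 103684 = -104286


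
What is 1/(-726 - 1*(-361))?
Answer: -1/365 ≈ -0.0027397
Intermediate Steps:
1/(-726 - 1*(-361)) = 1/(-726 + 361) = 1/(-365) = -1/365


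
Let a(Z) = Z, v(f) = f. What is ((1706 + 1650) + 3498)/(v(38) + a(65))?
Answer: 6854/103 ≈ 66.544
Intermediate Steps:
((1706 + 1650) + 3498)/(v(38) + a(65)) = ((1706 + 1650) + 3498)/(38 + 65) = (3356 + 3498)/103 = 6854*(1/103) = 6854/103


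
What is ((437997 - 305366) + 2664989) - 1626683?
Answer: 1170937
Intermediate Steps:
((437997 - 305366) + 2664989) - 1626683 = (132631 + 2664989) - 1626683 = 2797620 - 1626683 = 1170937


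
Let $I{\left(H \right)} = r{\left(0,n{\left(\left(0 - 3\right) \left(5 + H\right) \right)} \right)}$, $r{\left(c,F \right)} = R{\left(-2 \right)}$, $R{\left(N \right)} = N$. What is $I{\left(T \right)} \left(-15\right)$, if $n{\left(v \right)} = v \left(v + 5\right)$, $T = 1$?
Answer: $30$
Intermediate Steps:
$n{\left(v \right)} = v \left(5 + v\right)$
$r{\left(c,F \right)} = -2$
$I{\left(H \right)} = -2$
$I{\left(T \right)} \left(-15\right) = \left(-2\right) \left(-15\right) = 30$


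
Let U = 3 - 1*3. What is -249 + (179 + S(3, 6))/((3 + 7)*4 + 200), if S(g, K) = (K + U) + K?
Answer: -59569/240 ≈ -248.20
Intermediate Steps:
U = 0 (U = 3 - 3 = 0)
S(g, K) = 2*K (S(g, K) = (K + 0) + K = K + K = 2*K)
-249 + (179 + S(3, 6))/((3 + 7)*4 + 200) = -249 + (179 + 2*6)/((3 + 7)*4 + 200) = -249 + (179 + 12)/(10*4 + 200) = -249 + 191/(40 + 200) = -249 + 191/240 = -59569/240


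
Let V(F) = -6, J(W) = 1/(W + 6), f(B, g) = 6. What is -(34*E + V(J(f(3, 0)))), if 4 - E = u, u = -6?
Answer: -334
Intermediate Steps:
J(W) = 1/(6 + W)
E = 10 (E = 4 - 1*(-6) = 4 + 6 = 10)
-(34*E + V(J(f(3, 0)))) = -(34*10 - 6) = -(340 - 6) = -1*334 = -334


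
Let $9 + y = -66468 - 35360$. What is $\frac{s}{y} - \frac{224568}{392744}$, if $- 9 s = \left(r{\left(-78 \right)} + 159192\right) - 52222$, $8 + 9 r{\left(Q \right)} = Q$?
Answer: $- \frac{184292898695}{404958191121} \approx -0.45509$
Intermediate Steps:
$r{\left(Q \right)} = - \frac{8}{9} + \frac{Q}{9}$
$y = -101837$ ($y = -9 - 101828 = -101837$)
$s = - \frac{962644}{81}$ ($s = - \frac{\left(\left(- \frac{8}{9} + \frac{1}{9} \left(-78\right)\right) + 159192\right) - 52222}{9} = - \frac{\left(\left(- \frac{8}{9} - \frac{26}{3}\right) + 159192\right) - 52222}{9} = - \frac{\left(- \frac{86}{9} + 159192\right) - 52222}{9} = - \frac{\frac{1432642}{9} - 52222}{9} = \left(- \frac{1}{9}\right) \frac{962644}{9} = - \frac{962644}{81} \approx -11885.0$)
$\frac{s}{y} - \frac{224568}{392744} = - \frac{962644}{81 \left(-101837\right)} - \frac{224568}{392744} = \left(- \frac{962644}{81}\right) \left(- \frac{1}{101837}\right) - \frac{28071}{49093} = \frac{962644}{8248797} - \frac{28071}{49093} = - \frac{184292898695}{404958191121}$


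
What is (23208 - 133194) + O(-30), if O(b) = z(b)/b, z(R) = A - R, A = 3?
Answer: -1099871/10 ≈ -1.0999e+5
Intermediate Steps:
z(R) = 3 - R
O(b) = (3 - b)/b
(23208 - 133194) + O(-30) = (23208 - 133194) + (3 - 1*(-30))/(-30) = -109986 - (3 + 30)/30 = -109986 - 1/30*33 = -109986 - 11/10 = -1099871/10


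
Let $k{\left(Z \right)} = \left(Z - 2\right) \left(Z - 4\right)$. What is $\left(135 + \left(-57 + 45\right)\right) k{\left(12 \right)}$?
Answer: $9840$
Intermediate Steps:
$k{\left(Z \right)} = \left(-4 + Z\right) \left(-2 + Z\right)$ ($k{\left(Z \right)} = \left(-2 + Z\right) \left(-4 + Z\right) = \left(-4 + Z\right) \left(-2 + Z\right)$)
$\left(135 + \left(-57 + 45\right)\right) k{\left(12 \right)} = \left(135 + \left(-57 + 45\right)\right) \left(8 + 12^{2} - 72\right) = \left(135 - 12\right) \left(8 + 144 - 72\right) = 123 \cdot 80 = 9840$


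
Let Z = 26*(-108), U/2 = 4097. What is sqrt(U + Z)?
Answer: sqrt(5386) ≈ 73.389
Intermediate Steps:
U = 8194 (U = 2*4097 = 8194)
Z = -2808
sqrt(U + Z) = sqrt(8194 - 2808) = sqrt(5386)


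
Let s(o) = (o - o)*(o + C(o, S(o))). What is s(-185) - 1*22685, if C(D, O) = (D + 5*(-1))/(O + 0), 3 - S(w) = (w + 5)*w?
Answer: -22685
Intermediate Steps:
S(w) = 3 - w*(5 + w) (S(w) = 3 - (w + 5)*w = 3 - (5 + w)*w = 3 - w*(5 + w))
C(D, O) = (-5 + D)/O (C(D, O) = (D - 5)/O = (-5 + D)/O)
s(o) = 0 (s(o) = (o - o)*(o + (-5 + o)/(3 - o² - 5*o)) = 0*(o + (-5 + o)/(3 - o² - 5*o)) = 0)
s(-185) - 1*22685 = 0 - 1*22685 = 0 - 22685 = -22685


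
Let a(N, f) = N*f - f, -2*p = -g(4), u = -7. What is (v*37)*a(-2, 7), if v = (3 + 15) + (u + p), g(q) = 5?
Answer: -20979/2 ≈ -10490.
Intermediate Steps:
p = 5/2 (p = -(-1)*5/2 = -½*(-5) = 5/2 ≈ 2.5000)
a(N, f) = -f + N*f
v = 27/2 (v = (3 + 15) + (-7 + 5/2) = 18 - 9/2 = 27/2 ≈ 13.500)
(v*37)*a(-2, 7) = ((27/2)*37)*(7*(-1 - 2)) = 999*(7*(-3))/2 = (999/2)*(-21) = -20979/2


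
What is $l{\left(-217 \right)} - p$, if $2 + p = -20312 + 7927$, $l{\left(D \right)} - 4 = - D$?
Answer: $12608$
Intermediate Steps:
$l{\left(D \right)} = 4 - D$
$p = -12387$ ($p = -2 + \left(-20312 + 7927\right) = -2 - 12385 = -12387$)
$l{\left(-217 \right)} - p = \left(4 - -217\right) - -12387 = \left(4 + 217\right) + 12387 = 221 + 12387 = 12608$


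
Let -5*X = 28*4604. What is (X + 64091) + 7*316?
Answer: 202603/5 ≈ 40521.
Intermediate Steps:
X = -128912/5 (X = -28*4604/5 = -⅕*128912 = -128912/5 ≈ -25782.)
(X + 64091) + 7*316 = (-128912/5 + 64091) + 7*316 = 191543/5 + 2212 = 202603/5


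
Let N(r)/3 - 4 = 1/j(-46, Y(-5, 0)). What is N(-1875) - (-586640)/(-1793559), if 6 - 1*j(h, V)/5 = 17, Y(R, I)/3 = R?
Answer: 1146103063/98645745 ≈ 11.618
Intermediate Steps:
Y(R, I) = 3*R
j(h, V) = -55 (j(h, V) = 30 - 5*17 = 30 - 85 = -55)
N(r) = 657/55 (N(r) = 12 + 3/(-55) = 12 + 3*(-1/55) = 12 - 3/55 = 657/55)
N(-1875) - (-586640)/(-1793559) = 657/55 - (-586640)/(-1793559) = 657/55 - (-586640)*(-1)/1793559 = 657/55 - 1*586640/1793559 = 657/55 - 586640/1793559 = 1146103063/98645745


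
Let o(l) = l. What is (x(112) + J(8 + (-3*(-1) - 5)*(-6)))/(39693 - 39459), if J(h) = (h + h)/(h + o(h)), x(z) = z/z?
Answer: 1/117 ≈ 0.0085470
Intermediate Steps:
x(z) = 1
J(h) = 1 (J(h) = (h + h)/(h + h) = (2*h)/((2*h)) = (2*h)*(1/(2*h)) = 1)
(x(112) + J(8 + (-3*(-1) - 5)*(-6)))/(39693 - 39459) = (1 + 1)/(39693 - 39459) = 2/234 = 2*(1/234) = 1/117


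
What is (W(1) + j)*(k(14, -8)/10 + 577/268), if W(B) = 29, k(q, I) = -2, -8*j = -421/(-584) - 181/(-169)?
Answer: 59459859923/1058021120 ≈ 56.199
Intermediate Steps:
j = -176853/789568 (j = -(-421/(-584) - 181/(-169))/8 = -(-421*(-1/584) - 181*(-1/169))/8 = -(421/584 + 181/169)/8 = -1/8*176853/98696 = -176853/789568 ≈ -0.22399)
(W(1) + j)*(k(14, -8)/10 + 577/268) = (29 - 176853/789568)*(-2/10 + 577/268) = 22720619*(-2*1/10 + 577*(1/268))/789568 = 22720619*(-1/5 + 577/268)/789568 = (22720619/789568)*(2617/1340) = 59459859923/1058021120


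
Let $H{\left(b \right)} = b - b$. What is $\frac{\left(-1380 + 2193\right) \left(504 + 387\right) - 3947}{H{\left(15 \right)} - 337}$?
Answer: $- \frac{720436}{337} \approx -2137.8$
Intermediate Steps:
$H{\left(b \right)} = 0$
$\frac{\left(-1380 + 2193\right) \left(504 + 387\right) - 3947}{H{\left(15 \right)} - 337} = \frac{\left(-1380 + 2193\right) \left(504 + 387\right) - 3947}{0 - 337} = \frac{813 \cdot 891 - 3947}{-337} = \left(724383 - 3947\right) \left(- \frac{1}{337}\right) = 720436 \left(- \frac{1}{337}\right) = - \frac{720436}{337}$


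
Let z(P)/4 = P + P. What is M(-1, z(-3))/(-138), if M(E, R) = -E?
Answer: -1/138 ≈ -0.0072464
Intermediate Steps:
z(P) = 8*P (z(P) = 4*(P + P) = 4*(2*P) = 8*P)
M(-1, z(-3))/(-138) = (-1*(-1))/(-138) = -1/138*1 = -1/138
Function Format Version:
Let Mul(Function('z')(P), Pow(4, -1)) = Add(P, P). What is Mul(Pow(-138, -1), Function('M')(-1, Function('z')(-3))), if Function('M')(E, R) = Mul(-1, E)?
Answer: Rational(-1, 138) ≈ -0.0072464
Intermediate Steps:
Function('z')(P) = Mul(8, P) (Function('z')(P) = Mul(4, Add(P, P)) = Mul(4, Mul(2, P)) = Mul(8, P))
Mul(Pow(-138, -1), Function('M')(-1, Function('z')(-3))) = Mul(Pow(-138, -1), Mul(-1, -1)) = Mul(Rational(-1, 138), 1) = Rational(-1, 138)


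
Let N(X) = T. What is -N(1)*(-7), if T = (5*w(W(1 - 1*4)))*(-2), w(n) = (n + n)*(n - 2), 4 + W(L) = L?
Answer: -8820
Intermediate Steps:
W(L) = -4 + L
w(n) = 2*n*(-2 + n) (w(n) = (2*n)*(-2 + n) = 2*n*(-2 + n))
T = -1260 (T = (5*(2*(-4 + (1 - 1*4))*(-2 + (-4 + (1 - 1*4)))))*(-2) = (5*(2*(-4 + (1 - 4))*(-2 + (-4 + (1 - 4)))))*(-2) = (5*(2*(-4 - 3)*(-2 + (-4 - 3))))*(-2) = (5*(2*(-7)*(-2 - 7)))*(-2) = (5*(2*(-7)*(-9)))*(-2) = (5*126)*(-2) = 630*(-2) = -1260)
N(X) = -1260
-N(1)*(-7) = -1*(-1260)*(-7) = 1260*(-7) = -8820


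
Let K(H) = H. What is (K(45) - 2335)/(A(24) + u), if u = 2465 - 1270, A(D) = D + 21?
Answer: -229/124 ≈ -1.8468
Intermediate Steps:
A(D) = 21 + D
u = 1195
(K(45) - 2335)/(A(24) + u) = (45 - 2335)/((21 + 24) + 1195) = -2290/(45 + 1195) = -2290/1240 = -2290*1/1240 = -229/124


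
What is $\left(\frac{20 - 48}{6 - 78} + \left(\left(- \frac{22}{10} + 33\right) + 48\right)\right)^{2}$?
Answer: $\frac{50794129}{8100} \approx 6270.9$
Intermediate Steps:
$\left(\frac{20 - 48}{6 - 78} + \left(\left(- \frac{22}{10} + 33\right) + 48\right)\right)^{2} = \left(- \frac{28}{-72} + \left(\left(\left(-22\right) \frac{1}{10} + 33\right) + 48\right)\right)^{2} = \left(\left(-28\right) \left(- \frac{1}{72}\right) + \left(\left(- \frac{11}{5} + 33\right) + 48\right)\right)^{2} = \left(\frac{7}{18} + \left(\frac{154}{5} + 48\right)\right)^{2} = \left(\frac{7}{18} + \frac{394}{5}\right)^{2} = \left(\frac{7127}{90}\right)^{2} = \frac{50794129}{8100}$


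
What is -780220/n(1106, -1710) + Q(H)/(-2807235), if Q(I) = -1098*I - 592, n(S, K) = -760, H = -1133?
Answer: 109465793789/106674930 ≈ 1026.2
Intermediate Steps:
Q(I) = -592 - 1098*I
-780220/n(1106, -1710) + Q(H)/(-2807235) = -780220/(-760) + (-592 - 1098*(-1133))/(-2807235) = -780220*(-1/760) + (-592 + 1244034)*(-1/2807235) = 39011/38 + 1243442*(-1/2807235) = 39011/38 - 1243442/2807235 = 109465793789/106674930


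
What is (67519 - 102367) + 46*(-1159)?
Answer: -88162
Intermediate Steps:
(67519 - 102367) + 46*(-1159) = -34848 - 53314 = -88162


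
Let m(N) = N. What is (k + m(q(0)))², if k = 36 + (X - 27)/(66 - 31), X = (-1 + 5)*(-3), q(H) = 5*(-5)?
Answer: 119716/1225 ≈ 97.727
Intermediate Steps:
q(H) = -25
X = -12 (X = 4*(-3) = -12)
k = 1221/35 (k = 36 + (-12 - 27)/(66 - 31) = 36 - 39/35 = 1221/35 ≈ 34.886)
(k + m(q(0)))² = (1221/35 - 25)² = (346/35)² = 119716/1225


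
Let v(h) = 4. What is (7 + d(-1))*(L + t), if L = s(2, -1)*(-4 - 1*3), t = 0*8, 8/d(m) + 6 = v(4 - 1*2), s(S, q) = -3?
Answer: 63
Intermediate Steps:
d(m) = -4 (d(m) = 8/(-6 + 4) = 8/(-2) = 8*(-1/2) = -4)
t = 0
L = 21 (L = -3*(-4 - 1*3) = -3*(-4 - 3) = -3*(-7) = 21)
(7 + d(-1))*(L + t) = (7 - 4)*(21 + 0) = 3*21 = 63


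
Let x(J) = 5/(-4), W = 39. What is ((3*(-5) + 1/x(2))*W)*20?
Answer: -12324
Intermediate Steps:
x(J) = -5/4 (x(J) = 5*(-1/4) = -5/4)
((3*(-5) + 1/x(2))*W)*20 = ((3*(-5) + 1/(-5/4))*39)*20 = ((-15 - 4/5)*39)*20 = -79/5*39*20 = -3081/5*20 = -12324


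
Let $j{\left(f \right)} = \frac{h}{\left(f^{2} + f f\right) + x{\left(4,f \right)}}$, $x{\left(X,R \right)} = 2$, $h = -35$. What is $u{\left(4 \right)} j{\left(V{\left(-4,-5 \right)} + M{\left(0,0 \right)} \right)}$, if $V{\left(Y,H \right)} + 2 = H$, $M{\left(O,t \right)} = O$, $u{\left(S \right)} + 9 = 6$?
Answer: $\frac{21}{20} \approx 1.05$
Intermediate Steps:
$u{\left(S \right)} = -3$ ($u{\left(S \right)} = -9 + 6 = -3$)
$V{\left(Y,H \right)} = -2 + H$
$j{\left(f \right)} = - \frac{35}{2 + 2 f^{2}}$ ($j{\left(f \right)} = - \frac{35}{\left(f^{2} + f f\right) + 2} = - \frac{35}{\left(f^{2} + f^{2}\right) + 2} = - \frac{35}{2 f^{2} + 2} = - \frac{35}{2 + 2 f^{2}}$)
$u{\left(4 \right)} j{\left(V{\left(-4,-5 \right)} + M{\left(0,0 \right)} \right)} = - 3 \left(- \frac{35}{2 + 2 \left(\left(-2 - 5\right) + 0\right)^{2}}\right) = - 3 \left(- \frac{35}{2 + 2 \left(-7 + 0\right)^{2}}\right) = - 3 \left(- \frac{35}{2 + 2 \left(-7\right)^{2}}\right) = - 3 \left(- \frac{35}{2 + 2 \cdot 49}\right) = - 3 \left(- \frac{35}{2 + 98}\right) = - 3 \left(- \frac{35}{100}\right) = - 3 \left(\left(-35\right) \frac{1}{100}\right) = \left(-3\right) \left(- \frac{7}{20}\right) = \frac{21}{20}$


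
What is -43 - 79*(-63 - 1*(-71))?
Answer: -675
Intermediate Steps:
-43 - 79*(-63 - 1*(-71)) = -43 - 79*(-63 + 71) = -43 - 79*8 = -43 - 632 = -675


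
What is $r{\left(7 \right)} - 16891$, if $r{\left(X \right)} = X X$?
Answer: $-16842$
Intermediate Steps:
$r{\left(X \right)} = X^{2}$
$r{\left(7 \right)} - 16891 = 7^{2} - 16891 = 49 - 16891 = -16842$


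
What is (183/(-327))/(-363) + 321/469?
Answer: 12729616/18556923 ≈ 0.68598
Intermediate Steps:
(183/(-327))/(-363) + 321/469 = (183*(-1/327))*(-1/363) + 321*(1/469) = -61/109*(-1/363) + 321/469 = 61/39567 + 321/469 = 12729616/18556923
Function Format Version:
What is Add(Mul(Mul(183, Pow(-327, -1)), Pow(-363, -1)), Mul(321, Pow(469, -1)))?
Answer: Rational(12729616, 18556923) ≈ 0.68598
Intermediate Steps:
Add(Mul(Mul(183, Pow(-327, -1)), Pow(-363, -1)), Mul(321, Pow(469, -1))) = Add(Mul(Mul(183, Rational(-1, 327)), Rational(-1, 363)), Mul(321, Rational(1, 469))) = Add(Mul(Rational(-61, 109), Rational(-1, 363)), Rational(321, 469)) = Add(Rational(61, 39567), Rational(321, 469)) = Rational(12729616, 18556923)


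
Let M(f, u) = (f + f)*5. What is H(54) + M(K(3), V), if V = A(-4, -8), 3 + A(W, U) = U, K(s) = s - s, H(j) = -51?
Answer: -51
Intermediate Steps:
K(s) = 0
A(W, U) = -3 + U
V = -11 (V = -3 - 8 = -11)
M(f, u) = 10*f (M(f, u) = (2*f)*5 = 10*f)
H(54) + M(K(3), V) = -51 + 10*0 = -51 + 0 = -51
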